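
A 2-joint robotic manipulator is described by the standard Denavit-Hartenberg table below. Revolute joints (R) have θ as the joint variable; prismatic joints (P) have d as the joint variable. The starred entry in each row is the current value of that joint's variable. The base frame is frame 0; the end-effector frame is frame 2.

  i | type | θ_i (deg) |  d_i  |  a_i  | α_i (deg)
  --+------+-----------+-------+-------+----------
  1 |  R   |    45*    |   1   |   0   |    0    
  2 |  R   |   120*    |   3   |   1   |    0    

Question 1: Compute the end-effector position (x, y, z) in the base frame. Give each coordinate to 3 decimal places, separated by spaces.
-0.966 0.259 4.000

after link 1: o_1 = (0.0000, 0.0000, 1.0000)
after link 2: o_2 = (-0.9659, 0.2588, 4.0000)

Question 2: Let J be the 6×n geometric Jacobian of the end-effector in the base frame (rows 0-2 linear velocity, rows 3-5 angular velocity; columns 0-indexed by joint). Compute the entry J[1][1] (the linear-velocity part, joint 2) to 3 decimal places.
-0.966

axis z_1 = (0.0000,0.0000,1.0000); lever o_n−o_1 = (-0.9659,0.2588,3.0000)
cross product → J_v[:, 1] = (-0.2588,-0.9659,0.0000)
J_ω[:, 1] = z_1
entry J[1][1] = -0.9659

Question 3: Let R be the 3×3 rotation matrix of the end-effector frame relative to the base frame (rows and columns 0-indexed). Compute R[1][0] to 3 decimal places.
End-effector x-axis (col 0 of R) = (-0.9659,0.2588,0.0000)
R[1][0] = 0.2588

0.259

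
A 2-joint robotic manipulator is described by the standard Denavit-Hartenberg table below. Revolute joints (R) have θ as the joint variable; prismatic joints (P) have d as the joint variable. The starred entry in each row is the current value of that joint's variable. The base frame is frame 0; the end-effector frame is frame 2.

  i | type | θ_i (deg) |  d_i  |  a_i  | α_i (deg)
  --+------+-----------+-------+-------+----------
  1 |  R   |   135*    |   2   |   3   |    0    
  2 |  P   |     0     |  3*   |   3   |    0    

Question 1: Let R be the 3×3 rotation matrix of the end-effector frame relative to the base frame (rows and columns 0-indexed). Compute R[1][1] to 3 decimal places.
End-effector y-axis (col 1 of R) = (-0.7071,-0.7071,0.0000)
R[1][1] = -0.7071

-0.707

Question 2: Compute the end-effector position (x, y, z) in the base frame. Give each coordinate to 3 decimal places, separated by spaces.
-4.243 4.243 5.000

after link 1: o_1 = (-2.1213, 2.1213, 2.0000)
after link 2: o_2 = (-4.2426, 4.2426, 5.0000)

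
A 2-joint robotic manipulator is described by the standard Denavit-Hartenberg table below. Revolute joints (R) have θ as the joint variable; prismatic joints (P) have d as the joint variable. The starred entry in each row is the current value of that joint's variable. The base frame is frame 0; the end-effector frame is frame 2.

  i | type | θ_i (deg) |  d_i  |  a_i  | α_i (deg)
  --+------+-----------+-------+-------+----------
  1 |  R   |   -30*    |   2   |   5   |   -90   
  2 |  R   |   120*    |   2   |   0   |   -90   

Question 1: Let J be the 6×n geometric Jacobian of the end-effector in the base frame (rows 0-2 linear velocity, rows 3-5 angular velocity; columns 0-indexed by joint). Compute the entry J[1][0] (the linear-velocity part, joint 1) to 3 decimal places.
5.330

axis z_0 = ẑ; lever o_n−o_0 = (5.3301,-0.7679,2.0000)
cross product → J_v[:, 0] = (0.7679,5.3301,-0.0000)
J_ω[:, 0] = z_0
entry J[1][0] = 5.3301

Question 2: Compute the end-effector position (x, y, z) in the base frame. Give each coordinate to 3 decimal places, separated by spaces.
after link 1: o_1 = (4.3301, -2.5000, 2.0000)
after link 2: o_2 = (5.3301, -0.7679, 2.0000)

5.330 -0.768 2.000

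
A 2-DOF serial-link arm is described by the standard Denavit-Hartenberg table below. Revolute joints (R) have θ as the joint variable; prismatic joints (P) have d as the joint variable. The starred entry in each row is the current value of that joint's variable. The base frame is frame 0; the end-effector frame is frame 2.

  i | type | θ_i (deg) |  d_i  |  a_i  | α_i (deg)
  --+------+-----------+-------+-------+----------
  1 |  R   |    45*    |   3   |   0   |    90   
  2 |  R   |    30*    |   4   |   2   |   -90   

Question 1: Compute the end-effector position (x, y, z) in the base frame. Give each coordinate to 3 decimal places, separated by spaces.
4.053 -1.604 4.000

after link 1: o_1 = (0.0000, 0.0000, 3.0000)
after link 2: o_2 = (4.0532, -1.6037, 4.0000)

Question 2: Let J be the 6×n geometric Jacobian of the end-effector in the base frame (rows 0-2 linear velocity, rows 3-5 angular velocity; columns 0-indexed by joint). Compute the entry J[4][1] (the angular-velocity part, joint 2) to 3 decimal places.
-0.707

axis z_1 = (0.7071,-0.7071,0.0000); lever o_n−o_1 = (4.0532,-1.6037,1.0000)
cross product → J_v[:, 1] = (-0.7071,-0.7071,1.7321)
J_ω[:, 1] = z_1
entry J[4][1] = -0.7071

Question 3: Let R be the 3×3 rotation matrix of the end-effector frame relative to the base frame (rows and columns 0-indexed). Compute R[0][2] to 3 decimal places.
End-effector z-axis (col 2 of R) = (-0.3536,-0.3536,0.8660)
R[0][2] = -0.3536

-0.354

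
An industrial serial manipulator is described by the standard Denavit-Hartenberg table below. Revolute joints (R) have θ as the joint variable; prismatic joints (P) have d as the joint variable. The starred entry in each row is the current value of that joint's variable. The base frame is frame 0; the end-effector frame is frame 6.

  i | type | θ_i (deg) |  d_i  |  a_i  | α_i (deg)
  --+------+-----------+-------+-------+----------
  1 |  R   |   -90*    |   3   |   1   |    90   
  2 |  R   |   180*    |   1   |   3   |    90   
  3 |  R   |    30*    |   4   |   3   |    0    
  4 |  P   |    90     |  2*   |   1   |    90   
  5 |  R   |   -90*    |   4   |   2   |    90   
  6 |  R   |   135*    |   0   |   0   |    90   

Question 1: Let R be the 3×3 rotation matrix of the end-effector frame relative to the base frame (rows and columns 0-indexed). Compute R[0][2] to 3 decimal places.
End-effector z-axis (col 2 of R) = (-0.3536,0.6124,-0.7071)
R[0][2] = -0.3536

-0.354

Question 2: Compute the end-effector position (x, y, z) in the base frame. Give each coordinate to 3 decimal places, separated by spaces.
-5.366 7.562 7.000

after link 1: o_1 = (0.0000, -1.0000, 3.0000)
after link 2: o_2 = (-1.0000, 2.0000, 3.0000)
after link 3: o_3 = (-2.5000, 4.5981, 7.0000)
after link 4: o_4 = (-3.3660, 4.0981, 9.0000)
after link 5: o_5 = (-5.3660, 7.5622, 7.0000)
after link 6: o_6 = (-5.3660, 7.5622, 7.0000)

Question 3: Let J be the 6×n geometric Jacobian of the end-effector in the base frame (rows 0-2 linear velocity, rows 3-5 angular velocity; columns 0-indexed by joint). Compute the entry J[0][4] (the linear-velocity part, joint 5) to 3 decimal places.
-1.732

axis z_4 = (-0.5000,0.8660,0.0000); lever o_n−o_4 = (-2.0000,3.4641,-2.0000)
cross product → J_v[:, 4] = (-1.7321,-1.0000,-0.0000)
J_ω[:, 4] = z_4
entry J[0][4] = -1.7321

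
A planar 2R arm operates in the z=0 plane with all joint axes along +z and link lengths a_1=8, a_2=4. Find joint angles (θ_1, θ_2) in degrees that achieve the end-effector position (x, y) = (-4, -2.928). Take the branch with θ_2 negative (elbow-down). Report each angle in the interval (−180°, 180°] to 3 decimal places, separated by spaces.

-120.003 -150.002

cos θ_2 = (24.5732−8²−4²)/(2·8·4) = -0.8660; θ_2 = -150.0021° (elbow-down)
β = atan2(-2.9280,-4.0000) = -143.7959°; ψ = atan2(-1.9999,4.5358) = -23.7930°
θ_1 = β − ψ = -120.0029°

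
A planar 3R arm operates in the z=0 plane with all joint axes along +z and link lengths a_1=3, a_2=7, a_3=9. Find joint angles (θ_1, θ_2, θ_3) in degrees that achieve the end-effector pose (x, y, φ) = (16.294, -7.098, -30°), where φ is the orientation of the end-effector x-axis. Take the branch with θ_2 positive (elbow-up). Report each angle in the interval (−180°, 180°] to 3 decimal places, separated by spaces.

-60.005 60.007 -30.002

wrist centre = target − a_3·(cos φ, sin φ) = (8.4998, -2.5980)
cos θ_2 = (78.9957−3²−7²)/(2·3·7) = 0.4999; θ_2 = 60.0067° (elbow-up)
β = atan2(-2.5980,8.4998) = -16.9960°; ψ = atan2(6.0626,6.4993) = 43.0090°
θ_1 = β − ψ = -60.0050°
θ_3 = φ − θ_1 − θ_2 = -30.0017° (wrapped to (-180°,180°])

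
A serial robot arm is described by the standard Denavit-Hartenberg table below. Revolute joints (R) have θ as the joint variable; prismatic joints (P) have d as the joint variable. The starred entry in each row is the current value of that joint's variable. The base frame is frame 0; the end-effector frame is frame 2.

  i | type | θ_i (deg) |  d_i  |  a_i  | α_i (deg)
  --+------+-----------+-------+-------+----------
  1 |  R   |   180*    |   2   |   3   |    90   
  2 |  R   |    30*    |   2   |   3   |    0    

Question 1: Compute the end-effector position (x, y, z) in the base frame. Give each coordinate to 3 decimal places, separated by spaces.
-5.598 2.000 3.500

after link 1: o_1 = (-3.0000, 0.0000, 2.0000)
after link 2: o_2 = (-5.5981, 2.0000, 3.5000)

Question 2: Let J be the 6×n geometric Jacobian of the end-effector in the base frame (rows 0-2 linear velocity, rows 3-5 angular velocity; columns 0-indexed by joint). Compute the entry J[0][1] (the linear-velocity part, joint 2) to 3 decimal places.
1.500

axis z_1 = (0.0000,1.0000,0.0000); lever o_n−o_1 = (-2.5981,2.0000,1.5000)
cross product → J_v[:, 1] = (1.5000,-0.0000,2.5981)
J_ω[:, 1] = z_1
entry J[0][1] = 1.5000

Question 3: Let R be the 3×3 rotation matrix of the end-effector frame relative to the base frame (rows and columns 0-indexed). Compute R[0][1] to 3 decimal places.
0.500

End-effector y-axis (col 1 of R) = (0.5000,-0.0000,0.8660)
R[0][1] = 0.5000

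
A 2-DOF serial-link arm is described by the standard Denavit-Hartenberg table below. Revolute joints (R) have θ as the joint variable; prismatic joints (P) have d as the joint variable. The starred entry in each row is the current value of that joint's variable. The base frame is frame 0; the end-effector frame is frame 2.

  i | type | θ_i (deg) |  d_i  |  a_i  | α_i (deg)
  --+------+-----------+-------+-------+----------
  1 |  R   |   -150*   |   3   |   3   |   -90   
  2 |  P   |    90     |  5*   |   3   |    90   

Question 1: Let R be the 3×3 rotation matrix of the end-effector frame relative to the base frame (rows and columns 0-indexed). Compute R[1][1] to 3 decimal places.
End-effector y-axis (col 1 of R) = (0.5000,-0.8660,0.0000)
R[1][1] = -0.8660

-0.866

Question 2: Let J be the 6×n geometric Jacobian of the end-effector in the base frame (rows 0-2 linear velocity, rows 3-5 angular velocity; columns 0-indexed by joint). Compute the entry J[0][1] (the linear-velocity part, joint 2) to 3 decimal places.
0.500

prismatic axis z_1 = (0.5000,-0.8660,0.0000)
J_v[:, 1] = z_1; J_ω[:, 1] = (0,0,0)
entry J[0][1] = 0.5000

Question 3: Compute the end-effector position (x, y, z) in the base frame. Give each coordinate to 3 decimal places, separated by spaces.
after link 1: o_1 = (-2.5981, -1.5000, 3.0000)
after link 2: o_2 = (-0.0981, -5.8301, 0.0000)

-0.098 -5.830 0.000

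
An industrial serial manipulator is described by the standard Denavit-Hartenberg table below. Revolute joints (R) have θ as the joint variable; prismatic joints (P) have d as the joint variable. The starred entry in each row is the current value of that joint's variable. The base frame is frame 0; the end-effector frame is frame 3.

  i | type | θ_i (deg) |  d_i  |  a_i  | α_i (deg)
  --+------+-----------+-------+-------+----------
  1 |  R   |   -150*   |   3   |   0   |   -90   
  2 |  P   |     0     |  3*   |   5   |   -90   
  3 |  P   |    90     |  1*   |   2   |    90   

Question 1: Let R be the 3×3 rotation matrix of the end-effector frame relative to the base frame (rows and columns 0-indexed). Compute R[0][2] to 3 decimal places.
-0.866

End-effector z-axis (col 2 of R) = (-0.8660,-0.5000,-0.0000)
R[0][2] = -0.8660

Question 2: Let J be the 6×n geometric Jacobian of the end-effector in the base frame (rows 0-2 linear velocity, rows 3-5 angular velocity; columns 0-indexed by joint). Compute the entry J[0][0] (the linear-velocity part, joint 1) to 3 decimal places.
3.366

axis z_0 = ẑ; lever o_n−o_0 = (-3.8301,-3.3660,2.0000)
cross product → J_v[:, 0] = (3.3660,-3.8301,0.0000)
J_ω[:, 0] = z_0
entry J[0][0] = 3.3660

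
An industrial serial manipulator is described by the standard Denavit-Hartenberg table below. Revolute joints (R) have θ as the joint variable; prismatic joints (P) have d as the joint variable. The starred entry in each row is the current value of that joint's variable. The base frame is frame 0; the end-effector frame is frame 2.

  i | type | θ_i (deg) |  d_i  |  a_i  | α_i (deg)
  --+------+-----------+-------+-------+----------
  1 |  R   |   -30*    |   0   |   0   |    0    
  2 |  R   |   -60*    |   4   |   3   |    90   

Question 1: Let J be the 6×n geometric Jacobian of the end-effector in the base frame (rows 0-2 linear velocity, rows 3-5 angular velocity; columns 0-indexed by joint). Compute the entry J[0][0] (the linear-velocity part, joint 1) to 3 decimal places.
3.000

axis z_0 = ẑ; lever o_n−o_0 = (0.0000,-3.0000,4.0000)
cross product → J_v[:, 0] = (3.0000,0.0000,-0.0000)
J_ω[:, 0] = z_0
entry J[0][0] = 3.0000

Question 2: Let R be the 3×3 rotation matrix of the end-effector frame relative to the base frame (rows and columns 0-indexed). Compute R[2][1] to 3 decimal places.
1.000

End-effector y-axis (col 1 of R) = (0.0000,0.0000,1.0000)
R[2][1] = 1.0000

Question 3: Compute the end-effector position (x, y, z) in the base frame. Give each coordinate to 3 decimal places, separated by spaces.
after link 1: o_1 = (0.0000, 0.0000, 0.0000)
after link 2: o_2 = (0.0000, -3.0000, 4.0000)

0.000 -3.000 4.000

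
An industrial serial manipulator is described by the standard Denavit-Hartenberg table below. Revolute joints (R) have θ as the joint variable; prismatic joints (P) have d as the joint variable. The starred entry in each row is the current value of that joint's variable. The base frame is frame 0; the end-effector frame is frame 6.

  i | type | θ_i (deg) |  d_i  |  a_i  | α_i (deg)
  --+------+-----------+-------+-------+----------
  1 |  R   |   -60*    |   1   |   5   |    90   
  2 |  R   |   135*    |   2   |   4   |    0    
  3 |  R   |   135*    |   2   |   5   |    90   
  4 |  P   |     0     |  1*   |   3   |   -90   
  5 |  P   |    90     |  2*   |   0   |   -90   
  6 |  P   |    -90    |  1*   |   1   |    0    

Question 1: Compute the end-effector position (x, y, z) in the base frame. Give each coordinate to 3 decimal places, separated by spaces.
after link 1: o_1 = (2.5000, -4.3301, 1.0000)
after link 2: o_2 = (-0.6463, -2.8806, 3.8284)
after link 3: o_3 = (-2.3783, -3.8806, -1.1716)
after link 4: o_4 = (-2.8783, -3.0146, -4.1716)
after link 5: o_5 = (-4.6104, -4.0146, -4.1716)
after link 6: o_6 = (-5.4764, -4.5146, -3.1716)

-5.476 -4.515 -3.172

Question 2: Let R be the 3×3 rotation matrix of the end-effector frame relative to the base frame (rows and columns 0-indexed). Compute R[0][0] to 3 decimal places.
End-effector x-axis (col 0 of R) = (-0.8660,-0.5000,-0.0000)
R[0][0] = -0.8660

-0.866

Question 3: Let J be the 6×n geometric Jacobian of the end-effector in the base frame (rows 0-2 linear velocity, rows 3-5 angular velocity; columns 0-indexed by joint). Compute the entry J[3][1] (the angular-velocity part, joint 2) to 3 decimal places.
axis z_1 = (-0.8660,-0.5000,0.0000); lever o_n−o_1 = (-7.9764,-0.1845,-4.1716)
cross product → J_v[:, 1] = (2.0858,-3.6127,-3.8284)
J_ω[:, 1] = z_1
entry J[3][1] = -0.8660

-0.866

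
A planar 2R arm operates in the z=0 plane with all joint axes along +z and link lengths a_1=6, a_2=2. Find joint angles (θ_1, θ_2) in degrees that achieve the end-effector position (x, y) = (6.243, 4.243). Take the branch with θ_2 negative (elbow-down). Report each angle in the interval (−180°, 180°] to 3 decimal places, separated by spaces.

44.995 -44.975

cos θ_2 = (56.9781−6²−2²)/(2·6·2) = 0.7074; θ_2 = -44.9746° (elbow-down)
β = atan2(4.2430,6.2430) = 34.2016°; ψ = atan2(-1.4136,7.4148) = -10.7935°
θ_1 = β − ψ = 44.9951°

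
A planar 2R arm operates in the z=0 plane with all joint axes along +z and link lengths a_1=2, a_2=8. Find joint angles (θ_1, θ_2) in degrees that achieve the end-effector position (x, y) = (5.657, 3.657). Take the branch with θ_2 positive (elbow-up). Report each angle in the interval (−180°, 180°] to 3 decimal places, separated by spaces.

-89.992 134.993

cos θ_2 = (45.3753−2²−8²)/(2·2·8) = -0.7070; θ_2 = 134.9931° (elbow-up)
β = atan2(3.6570,5.6570) = 32.8809°; ψ = atan2(5.6575,-3.6562) = 122.8725°
θ_1 = β − ψ = -89.9916°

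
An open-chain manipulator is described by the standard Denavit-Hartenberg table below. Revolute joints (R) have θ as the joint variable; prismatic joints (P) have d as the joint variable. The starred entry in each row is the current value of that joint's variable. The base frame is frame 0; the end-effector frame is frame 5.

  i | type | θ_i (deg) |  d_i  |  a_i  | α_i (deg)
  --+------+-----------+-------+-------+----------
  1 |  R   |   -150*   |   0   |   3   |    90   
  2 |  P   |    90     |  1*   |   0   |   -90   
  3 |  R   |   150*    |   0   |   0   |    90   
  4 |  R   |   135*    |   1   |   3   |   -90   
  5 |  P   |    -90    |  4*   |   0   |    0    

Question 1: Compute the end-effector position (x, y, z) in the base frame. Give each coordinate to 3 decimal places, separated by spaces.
-4.515 0.406 4.787

after link 1: o_1 = (-2.5981, -1.5000, 0.0000)
after link 2: o_2 = (-3.0981, -0.6340, 0.0000)
after link 3: o_3 = (-3.0981, -0.6340, 0.0000)
after link 4: o_4 = (-1.3583, 0.5952, 2.3371)
after link 5: o_5 = (-4.5149, 0.4058, 4.7866)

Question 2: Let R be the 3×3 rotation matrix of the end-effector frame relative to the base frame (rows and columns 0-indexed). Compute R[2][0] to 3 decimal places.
End-effector x-axis (col 0 of R) = (0.4330,-0.7500,0.5000)
R[2][0] = 0.5000

0.500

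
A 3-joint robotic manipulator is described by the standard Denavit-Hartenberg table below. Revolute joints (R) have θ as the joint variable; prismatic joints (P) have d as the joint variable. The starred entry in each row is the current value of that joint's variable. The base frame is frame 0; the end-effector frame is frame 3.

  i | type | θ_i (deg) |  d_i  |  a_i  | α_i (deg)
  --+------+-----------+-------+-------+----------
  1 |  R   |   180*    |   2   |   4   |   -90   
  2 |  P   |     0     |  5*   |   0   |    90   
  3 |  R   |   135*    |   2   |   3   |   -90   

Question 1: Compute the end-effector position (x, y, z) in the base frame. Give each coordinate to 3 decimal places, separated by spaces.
-1.879 -7.121 4.000

after link 1: o_1 = (-4.0000, 0.0000, 2.0000)
after link 2: o_2 = (-4.0000, -5.0000, 2.0000)
after link 3: o_3 = (-1.8787, -7.1213, 4.0000)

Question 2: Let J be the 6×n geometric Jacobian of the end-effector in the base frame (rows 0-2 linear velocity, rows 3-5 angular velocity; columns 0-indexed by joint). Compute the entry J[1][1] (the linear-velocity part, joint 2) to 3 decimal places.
-1.000

prismatic axis z_1 = (-0.0000,-1.0000,0.0000)
J_v[:, 1] = z_1; J_ω[:, 1] = (0,0,0)
entry J[1][1] = -1.0000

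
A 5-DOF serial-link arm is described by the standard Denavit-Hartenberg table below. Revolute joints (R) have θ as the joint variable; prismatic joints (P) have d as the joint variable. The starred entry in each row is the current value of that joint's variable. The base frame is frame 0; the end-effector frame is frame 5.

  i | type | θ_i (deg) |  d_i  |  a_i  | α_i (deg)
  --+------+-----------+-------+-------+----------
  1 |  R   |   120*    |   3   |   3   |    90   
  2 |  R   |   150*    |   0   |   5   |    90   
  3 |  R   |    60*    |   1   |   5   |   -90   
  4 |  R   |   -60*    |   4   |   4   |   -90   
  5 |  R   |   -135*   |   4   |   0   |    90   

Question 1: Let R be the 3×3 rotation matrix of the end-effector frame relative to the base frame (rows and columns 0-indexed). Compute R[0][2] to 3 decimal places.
-0.230

End-effector z-axis (col 2 of R) = (-0.2296,-0.9217,-0.3125)
R[0][2] = -0.2296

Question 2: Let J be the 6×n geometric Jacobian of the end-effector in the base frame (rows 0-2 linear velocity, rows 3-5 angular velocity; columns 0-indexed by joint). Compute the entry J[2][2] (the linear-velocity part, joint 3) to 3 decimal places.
axis z_2 = (-0.2500,0.4330,0.8660); lever o_n−o_2 = (9.7296,5.2721,3.0179)
cross product → J_v[:, 2] = (-3.2590,9.1806,-5.5311)
J_ω[:, 2] = z_2
entry J[2][2] = -5.5311

-5.531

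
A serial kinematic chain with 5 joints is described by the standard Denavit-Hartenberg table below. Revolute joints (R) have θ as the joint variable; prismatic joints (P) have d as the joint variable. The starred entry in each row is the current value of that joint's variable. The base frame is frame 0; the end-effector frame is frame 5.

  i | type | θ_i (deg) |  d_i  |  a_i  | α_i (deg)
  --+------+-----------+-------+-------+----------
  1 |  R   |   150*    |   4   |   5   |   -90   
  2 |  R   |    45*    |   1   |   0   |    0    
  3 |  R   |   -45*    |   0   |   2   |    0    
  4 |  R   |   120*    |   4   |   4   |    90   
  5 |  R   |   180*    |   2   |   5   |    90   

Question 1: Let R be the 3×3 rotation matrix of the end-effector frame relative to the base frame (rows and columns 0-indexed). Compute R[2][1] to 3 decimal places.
-0.500

End-effector y-axis (col 1 of R) = (-0.7500,0.4330,-0.5000)
R[2][1] = -0.5000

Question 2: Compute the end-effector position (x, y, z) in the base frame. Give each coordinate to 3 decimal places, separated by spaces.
after link 1: o_1 = (-4.3301, 2.5000, 4.0000)
after link 2: o_2 = (-4.8301, 1.6340, 4.0000)
after link 3: o_3 = (-6.5622, 2.6340, 4.0000)
after link 4: o_4 = (-6.8301, -1.8301, 0.5359)
after link 5: o_5 = (-10.4952, 0.2859, 3.8660)

-10.495 0.286 3.866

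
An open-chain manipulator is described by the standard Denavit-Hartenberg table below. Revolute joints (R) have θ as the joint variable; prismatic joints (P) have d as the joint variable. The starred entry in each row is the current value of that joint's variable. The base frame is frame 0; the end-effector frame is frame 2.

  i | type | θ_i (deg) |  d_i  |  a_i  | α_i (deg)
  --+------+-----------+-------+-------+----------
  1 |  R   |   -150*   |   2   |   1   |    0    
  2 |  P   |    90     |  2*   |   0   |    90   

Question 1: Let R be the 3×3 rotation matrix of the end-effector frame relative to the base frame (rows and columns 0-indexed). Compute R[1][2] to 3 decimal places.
-0.500

End-effector z-axis (col 2 of R) = (-0.8660,-0.5000,0.0000)
R[1][2] = -0.5000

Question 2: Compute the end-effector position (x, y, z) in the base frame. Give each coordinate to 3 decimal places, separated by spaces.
-0.866 -0.500 4.000

after link 1: o_1 = (-0.8660, -0.5000, 2.0000)
after link 2: o_2 = (-0.8660, -0.5000, 4.0000)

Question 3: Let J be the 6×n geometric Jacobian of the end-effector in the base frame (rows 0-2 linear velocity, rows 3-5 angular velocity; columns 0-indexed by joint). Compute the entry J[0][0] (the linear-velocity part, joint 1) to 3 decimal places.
0.500

axis z_0 = ẑ; lever o_n−o_0 = (-0.8660,-0.5000,4.0000)
cross product → J_v[:, 0] = (0.5000,-0.8660,0.0000)
J_ω[:, 0] = z_0
entry J[0][0] = 0.5000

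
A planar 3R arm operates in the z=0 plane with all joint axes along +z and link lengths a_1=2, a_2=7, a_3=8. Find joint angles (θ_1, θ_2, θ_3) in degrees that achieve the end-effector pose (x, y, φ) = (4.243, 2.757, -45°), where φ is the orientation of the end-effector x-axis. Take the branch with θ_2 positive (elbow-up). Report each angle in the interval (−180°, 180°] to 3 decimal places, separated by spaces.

wrist centre = target − a_3·(cos φ, sin φ) = (-1.4139, 8.4139)
cos θ_2 = (72.7919−2²−7²)/(2·2·7) = 0.7069; θ_2 = 45.0204° (elbow-up)
β = atan2(8.4139,-1.4139) = 99.5388°; ψ = atan2(4.9515,6.9480) = 35.4758°
θ_1 = β − ψ = 64.0630°
θ_3 = φ − θ_1 − θ_2 = -154.0835° (wrapped to (-180°,180°])

64.063 45.020 -154.083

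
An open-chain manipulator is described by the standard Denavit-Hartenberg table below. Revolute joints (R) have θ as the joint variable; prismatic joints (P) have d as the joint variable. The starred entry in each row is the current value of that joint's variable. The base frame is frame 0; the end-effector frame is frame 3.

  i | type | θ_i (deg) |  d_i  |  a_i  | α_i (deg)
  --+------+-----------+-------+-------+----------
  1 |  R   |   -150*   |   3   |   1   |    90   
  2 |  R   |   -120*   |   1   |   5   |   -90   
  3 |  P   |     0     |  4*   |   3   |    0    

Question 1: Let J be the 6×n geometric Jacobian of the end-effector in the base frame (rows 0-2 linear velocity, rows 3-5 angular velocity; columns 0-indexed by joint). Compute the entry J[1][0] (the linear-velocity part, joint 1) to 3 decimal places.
axis z_0 = ẑ; lever o_n−o_0 = (-0.9019,0.6340,-5.9282)
cross product → J_v[:, 0] = (-0.6340,-0.9019,0.0000)
J_ω[:, 0] = z_0
entry J[1][0] = -0.9019

-0.902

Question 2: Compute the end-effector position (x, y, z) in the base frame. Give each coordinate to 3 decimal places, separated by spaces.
after link 1: o_1 = (-0.8660, -0.5000, 3.0000)
after link 2: o_2 = (0.7990, 1.6160, -1.3301)
after link 3: o_3 = (-0.9019, 0.6340, -5.9282)

-0.902 0.634 -5.928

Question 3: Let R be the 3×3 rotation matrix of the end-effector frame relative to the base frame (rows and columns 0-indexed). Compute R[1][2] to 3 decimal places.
-0.433

End-effector z-axis (col 2 of R) = (-0.7500,-0.4330,-0.5000)
R[1][2] = -0.4330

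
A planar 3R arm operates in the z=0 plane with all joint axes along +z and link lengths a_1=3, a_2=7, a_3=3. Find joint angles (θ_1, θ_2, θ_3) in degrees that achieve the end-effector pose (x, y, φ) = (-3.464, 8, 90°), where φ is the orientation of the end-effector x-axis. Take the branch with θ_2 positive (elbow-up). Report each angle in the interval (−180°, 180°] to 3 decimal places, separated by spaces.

wrist centre = target − a_3·(cos φ, sin φ) = (-3.4640, 5.0000)
cos θ_2 = (36.9993−3²−7²)/(2·3·7) = -0.5000; θ_2 = 120.0011° (elbow-up)
β = atan2(5.0000,-3.4640) = 124.7142°; ψ = atan2(6.0621,-0.5001) = 94.7162°
θ_1 = β − ψ = 29.9981°
θ_3 = φ − θ_1 − θ_2 = -59.9992° (wrapped to (-180°,180°])

29.998 120.001 -59.999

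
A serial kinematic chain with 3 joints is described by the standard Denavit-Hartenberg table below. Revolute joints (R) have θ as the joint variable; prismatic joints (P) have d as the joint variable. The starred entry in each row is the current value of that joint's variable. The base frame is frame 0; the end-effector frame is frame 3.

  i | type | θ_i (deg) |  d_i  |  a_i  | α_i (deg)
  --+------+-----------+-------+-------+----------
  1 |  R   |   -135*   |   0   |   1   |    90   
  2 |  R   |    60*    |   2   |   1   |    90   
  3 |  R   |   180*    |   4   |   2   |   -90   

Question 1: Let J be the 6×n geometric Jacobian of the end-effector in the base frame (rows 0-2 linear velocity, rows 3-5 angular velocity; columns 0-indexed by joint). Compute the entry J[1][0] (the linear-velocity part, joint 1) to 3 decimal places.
axis z_0 = ẑ; lever o_n−o_0 = (-4.2173,-1.3888,-2.8660)
cross product → J_v[:, 0] = (1.3888,-4.2173,0.0000)
J_ω[:, 0] = z_0
entry J[1][0] = -4.2173

-4.217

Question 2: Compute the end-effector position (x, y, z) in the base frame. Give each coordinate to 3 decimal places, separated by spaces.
-4.217 -1.389 -2.866

after link 1: o_1 = (-0.7071, -0.7071, 0.0000)
after link 2: o_2 = (-2.4749, 0.3536, 0.8660)
after link 3: o_3 = (-4.2173, -1.3888, -2.8660)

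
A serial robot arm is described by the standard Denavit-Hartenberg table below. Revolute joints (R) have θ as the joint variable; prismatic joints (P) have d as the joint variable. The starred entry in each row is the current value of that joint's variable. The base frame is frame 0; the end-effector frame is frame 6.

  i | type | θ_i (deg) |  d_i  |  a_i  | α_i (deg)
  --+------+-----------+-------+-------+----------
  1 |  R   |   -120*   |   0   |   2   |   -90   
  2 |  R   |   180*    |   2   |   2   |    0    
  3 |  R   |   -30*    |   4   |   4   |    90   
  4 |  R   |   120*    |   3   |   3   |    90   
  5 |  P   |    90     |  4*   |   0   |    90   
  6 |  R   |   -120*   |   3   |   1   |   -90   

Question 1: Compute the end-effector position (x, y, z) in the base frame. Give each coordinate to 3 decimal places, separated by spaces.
after link 1: o_1 = (-1.0000, -1.7321, 0.0000)
after link 2: o_2 = (1.7321, -1.0000, -0.0000)
after link 3: o_3 = (6.9282, 0.0000, -2.0000)
after link 4: o_4 = (7.7787, -3.7231, -3.8481)
after link 5: o_5 = (11.0107, -2.1250, -5.5801)
after link 6: o_6 = (12.0365, -4.6785, -4.0221)

12.036 -4.679 -4.022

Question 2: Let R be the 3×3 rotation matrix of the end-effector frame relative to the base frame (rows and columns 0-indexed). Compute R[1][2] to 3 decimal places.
End-effector z-axis (col 2 of R) = (-0.6205,-0.5748,-0.5335)
R[1][2] = -0.5748

-0.575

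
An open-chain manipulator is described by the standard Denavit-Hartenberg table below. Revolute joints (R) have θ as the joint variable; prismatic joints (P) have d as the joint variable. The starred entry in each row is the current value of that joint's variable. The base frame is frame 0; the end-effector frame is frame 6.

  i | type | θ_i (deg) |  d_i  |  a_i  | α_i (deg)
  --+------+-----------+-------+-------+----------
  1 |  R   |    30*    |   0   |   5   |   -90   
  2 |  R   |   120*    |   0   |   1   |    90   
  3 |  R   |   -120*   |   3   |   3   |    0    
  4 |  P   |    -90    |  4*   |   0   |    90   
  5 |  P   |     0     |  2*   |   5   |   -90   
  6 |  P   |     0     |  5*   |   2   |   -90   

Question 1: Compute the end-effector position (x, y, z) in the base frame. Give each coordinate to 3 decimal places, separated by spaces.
after link 1: o_1 = (4.3301, 2.5000, 0.0000)
after link 2: o_2 = (3.8971, 2.2500, -0.8660)
after link 3: o_3 = (8.0957, 1.6740, -1.0670)
after link 4: o_4 = (11.0957, 3.4061, -3.0670)
after link 5: o_5 = (10.4216, 7.9037, -0.1830)
after link 6: o_6 = (14.4216, 11.3678, -1.1830)

14.422 11.368 -1.183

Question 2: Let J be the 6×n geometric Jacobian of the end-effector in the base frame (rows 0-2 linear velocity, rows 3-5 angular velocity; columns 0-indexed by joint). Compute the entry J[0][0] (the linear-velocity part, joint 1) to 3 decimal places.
axis z_0 = ẑ; lever o_n−o_0 = (14.4216,11.3678,-1.1830)
cross product → J_v[:, 0] = (-11.3678,14.4216,0.0000)
J_ω[:, 0] = z_0
entry J[0][0] = -11.3678

-11.368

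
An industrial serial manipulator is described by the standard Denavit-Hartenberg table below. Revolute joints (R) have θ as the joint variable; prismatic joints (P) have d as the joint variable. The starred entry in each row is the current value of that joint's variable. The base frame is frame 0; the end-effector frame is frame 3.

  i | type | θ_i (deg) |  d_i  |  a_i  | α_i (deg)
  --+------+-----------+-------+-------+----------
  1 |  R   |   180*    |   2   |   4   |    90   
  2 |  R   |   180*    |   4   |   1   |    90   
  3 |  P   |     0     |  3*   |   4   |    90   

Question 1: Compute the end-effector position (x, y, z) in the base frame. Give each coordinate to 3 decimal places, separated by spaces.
1.000 4.000 5.000

after link 1: o_1 = (-4.0000, 0.0000, 2.0000)
after link 2: o_2 = (-3.0000, 4.0000, 2.0000)
after link 3: o_3 = (1.0000, 4.0000, 5.0000)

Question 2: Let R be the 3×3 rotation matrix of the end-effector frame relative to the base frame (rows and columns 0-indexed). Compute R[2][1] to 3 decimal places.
End-effector y-axis (col 1 of R) = (-0.0000,0.0000,1.0000)
R[2][1] = 1.0000

1.000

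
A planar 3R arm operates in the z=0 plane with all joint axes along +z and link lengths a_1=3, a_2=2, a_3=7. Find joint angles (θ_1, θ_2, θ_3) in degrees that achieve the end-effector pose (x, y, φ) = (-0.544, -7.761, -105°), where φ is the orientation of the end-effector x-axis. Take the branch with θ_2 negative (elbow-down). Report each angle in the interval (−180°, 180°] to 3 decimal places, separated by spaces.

wrist centre = target − a_3·(cos φ, sin φ) = (1.2677, -0.9995)
cos θ_2 = (2.6062−3²−2²)/(2·3·2) = -0.8662; θ_2 = -150.0144° (elbow-down)
β = atan2(-0.9995,1.2677) = -38.2533°; ψ = atan2(-0.9996,1.2677) = -38.2554°
θ_1 = β − ψ = 0.0020°
θ_3 = φ − θ_1 − θ_2 = 45.0124° (wrapped to (-180°,180°])

0.002 -150.014 45.012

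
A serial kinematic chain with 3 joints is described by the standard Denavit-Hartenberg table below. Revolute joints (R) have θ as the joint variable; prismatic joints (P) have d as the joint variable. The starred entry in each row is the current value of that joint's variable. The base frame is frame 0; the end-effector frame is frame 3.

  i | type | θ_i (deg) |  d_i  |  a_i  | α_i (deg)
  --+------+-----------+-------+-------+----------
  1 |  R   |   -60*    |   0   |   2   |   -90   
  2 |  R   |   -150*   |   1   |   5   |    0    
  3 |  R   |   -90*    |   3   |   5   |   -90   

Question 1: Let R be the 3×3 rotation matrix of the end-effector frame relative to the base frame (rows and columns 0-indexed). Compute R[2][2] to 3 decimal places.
End-effector z-axis (col 2 of R) = (-0.4330,0.7500,0.5000)
R[2][2] = 0.5000

0.500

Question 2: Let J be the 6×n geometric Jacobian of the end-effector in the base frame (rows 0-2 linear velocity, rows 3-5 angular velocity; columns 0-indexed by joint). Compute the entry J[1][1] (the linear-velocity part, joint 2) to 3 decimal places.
1.585

axis z_1 = (0.8660,0.5000,0.0000); lever o_n−o_1 = (0.0490,7.9151,-1.8301)
cross product → J_v[:, 1] = (-0.9151,1.5849,6.8301)
J_ω[:, 1] = z_1
entry J[1][1] = 1.5849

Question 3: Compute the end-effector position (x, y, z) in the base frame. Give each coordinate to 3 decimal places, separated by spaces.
1.049 6.183 -1.830

after link 1: o_1 = (1.0000, -1.7321, 0.0000)
after link 2: o_2 = (-0.2990, 2.5179, 2.5000)
after link 3: o_3 = (1.0490, 6.1830, -1.8301)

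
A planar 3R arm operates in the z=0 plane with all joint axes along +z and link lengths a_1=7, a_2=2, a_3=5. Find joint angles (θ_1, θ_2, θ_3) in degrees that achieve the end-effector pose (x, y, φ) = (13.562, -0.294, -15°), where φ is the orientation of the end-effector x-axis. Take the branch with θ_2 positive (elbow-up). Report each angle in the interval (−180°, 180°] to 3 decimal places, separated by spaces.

0.005 29.976 -44.982

wrist centre = target − a_3·(cos φ, sin φ) = (8.7324, 1.0001)
cos θ_2 = (77.2545−7²−2²)/(2·7·2) = 0.8662; θ_2 = 29.9763° (elbow-up)
β = atan2(1.0001,8.7324) = 6.5335°; ψ = atan2(0.9993,8.7325) = 6.5281°
θ_1 = β − ψ = 0.0053°
θ_3 = φ − θ_1 − θ_2 = -44.9817° (wrapped to (-180°,180°])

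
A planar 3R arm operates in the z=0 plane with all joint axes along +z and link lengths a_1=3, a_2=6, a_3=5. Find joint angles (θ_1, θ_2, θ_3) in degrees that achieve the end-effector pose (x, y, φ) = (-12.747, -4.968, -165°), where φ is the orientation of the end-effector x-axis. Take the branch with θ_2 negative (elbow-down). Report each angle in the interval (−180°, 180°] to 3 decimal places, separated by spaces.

-135.015 -29.983 -0.002

wrist centre = target − a_3·(cos φ, sin φ) = (-7.9174, -3.6739)
cos θ_2 = (76.1823−3²−6²)/(2·3·6) = 0.8662; θ_2 = -29.9827° (elbow-down)
β = atan2(-3.6739,-7.9174) = -155.1072°; ψ = atan2(-2.9984,8.1971) = -20.0922°
θ_1 = β − ψ = -135.0150°
θ_3 = φ − θ_1 − θ_2 = -0.0022° (wrapped to (-180°,180°])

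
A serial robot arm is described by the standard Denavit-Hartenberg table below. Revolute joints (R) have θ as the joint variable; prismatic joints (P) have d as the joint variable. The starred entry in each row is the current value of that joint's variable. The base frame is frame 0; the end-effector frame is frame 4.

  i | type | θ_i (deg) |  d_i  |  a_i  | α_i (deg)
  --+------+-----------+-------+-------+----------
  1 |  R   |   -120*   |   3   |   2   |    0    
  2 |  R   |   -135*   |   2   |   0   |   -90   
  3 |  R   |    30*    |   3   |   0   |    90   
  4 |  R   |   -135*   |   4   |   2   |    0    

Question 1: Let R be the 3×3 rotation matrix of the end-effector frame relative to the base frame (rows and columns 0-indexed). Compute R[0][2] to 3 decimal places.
-0.129

End-effector z-axis (col 2 of R) = (-0.1294,0.4830,0.8660)
R[0][2] = -0.1294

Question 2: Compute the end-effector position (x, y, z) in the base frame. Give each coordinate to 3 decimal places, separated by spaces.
-2.732 -1.394 9.171

after link 1: o_1 = (-1.0000, -1.7321, 3.0000)
after link 2: o_2 = (-1.0000, -1.7321, 5.0000)
after link 3: o_3 = (-3.8978, -2.5085, 5.0000)
after link 4: o_4 = (-2.7324, -1.3936, 9.1712)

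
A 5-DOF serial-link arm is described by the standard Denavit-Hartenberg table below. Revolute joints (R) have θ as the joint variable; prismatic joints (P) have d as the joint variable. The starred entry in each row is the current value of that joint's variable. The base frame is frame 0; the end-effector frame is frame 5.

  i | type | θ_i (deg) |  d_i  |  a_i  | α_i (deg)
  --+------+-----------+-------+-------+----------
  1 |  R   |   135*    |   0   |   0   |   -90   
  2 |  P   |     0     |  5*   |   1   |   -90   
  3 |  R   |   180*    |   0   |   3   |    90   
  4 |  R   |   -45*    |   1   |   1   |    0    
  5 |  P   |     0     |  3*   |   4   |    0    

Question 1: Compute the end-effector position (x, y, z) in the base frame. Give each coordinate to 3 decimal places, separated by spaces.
3.207 -4.621 3.536

after link 1: o_1 = (0.0000, 0.0000, 0.0000)
after link 2: o_2 = (-4.2426, -2.8284, 0.0000)
after link 3: o_3 = (-2.1213, -4.9497, 0.0000)
after link 4: o_4 = (-0.9142, -4.7426, 0.7071)
after link 5: o_5 = (3.2071, -4.6213, 3.5355)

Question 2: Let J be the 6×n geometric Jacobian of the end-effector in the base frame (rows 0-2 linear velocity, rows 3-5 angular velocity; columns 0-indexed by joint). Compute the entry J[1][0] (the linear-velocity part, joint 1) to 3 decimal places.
3.207

axis z_0 = ẑ; lever o_n−o_0 = (3.2071,-4.6213,3.5355)
cross product → J_v[:, 0] = (4.6213,3.2071,-0.0000)
J_ω[:, 0] = z_0
entry J[1][0] = 3.2071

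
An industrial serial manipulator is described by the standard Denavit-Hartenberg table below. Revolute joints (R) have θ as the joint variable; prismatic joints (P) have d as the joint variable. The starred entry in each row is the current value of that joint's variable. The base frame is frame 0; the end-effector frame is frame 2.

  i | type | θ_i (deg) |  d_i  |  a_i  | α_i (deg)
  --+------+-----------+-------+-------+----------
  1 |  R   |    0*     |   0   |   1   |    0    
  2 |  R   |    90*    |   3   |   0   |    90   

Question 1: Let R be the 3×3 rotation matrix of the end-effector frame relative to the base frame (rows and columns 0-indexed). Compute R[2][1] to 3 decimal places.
End-effector y-axis (col 1 of R) = (-0.0000,0.0000,1.0000)
R[2][1] = 1.0000

1.000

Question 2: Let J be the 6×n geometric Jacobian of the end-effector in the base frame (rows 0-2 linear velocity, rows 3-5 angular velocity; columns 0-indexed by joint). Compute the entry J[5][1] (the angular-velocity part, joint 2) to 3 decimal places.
1.000

axis z_1 = (0.0000,0.0000,1.0000); lever o_n−o_1 = (0.0000,0.0000,3.0000)
cross product → J_v[:, 1] = (0.0000,0.0000,0.0000)
J_ω[:, 1] = z_1
entry J[5][1] = 1.0000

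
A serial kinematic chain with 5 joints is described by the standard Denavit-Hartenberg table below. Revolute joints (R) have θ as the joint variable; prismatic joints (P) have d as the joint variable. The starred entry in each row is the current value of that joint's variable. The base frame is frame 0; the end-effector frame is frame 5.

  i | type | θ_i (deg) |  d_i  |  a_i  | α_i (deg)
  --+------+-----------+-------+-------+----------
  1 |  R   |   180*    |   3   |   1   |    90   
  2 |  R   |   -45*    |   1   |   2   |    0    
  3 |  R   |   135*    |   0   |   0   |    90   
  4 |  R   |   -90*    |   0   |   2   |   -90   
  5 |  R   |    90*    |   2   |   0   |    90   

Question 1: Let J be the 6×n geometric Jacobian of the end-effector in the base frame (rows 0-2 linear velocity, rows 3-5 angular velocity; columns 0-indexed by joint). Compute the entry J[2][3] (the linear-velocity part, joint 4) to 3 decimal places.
2.000

axis z_3 = (-1.0000,0.0000,0.0000); lever o_n−o_3 = (-0.0000,-2.0000,2.0000)
cross product → J_v[:, 3] = (0.0000,2.0000,2.0000)
J_ω[:, 3] = z_3
entry J[2][3] = 2.0000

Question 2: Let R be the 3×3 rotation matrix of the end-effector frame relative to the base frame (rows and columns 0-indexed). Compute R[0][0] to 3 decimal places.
End-effector x-axis (col 0 of R) = (1.0000,-0.0000,0.0000)
R[0][0] = 1.0000

1.000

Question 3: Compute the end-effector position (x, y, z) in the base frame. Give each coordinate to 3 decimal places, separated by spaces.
after link 1: o_1 = (-1.0000, 0.0000, 3.0000)
after link 2: o_2 = (-2.4142, 1.0000, 1.5858)
after link 3: o_3 = (-2.4142, 1.0000, 1.5858)
after link 4: o_4 = (-2.4142, -1.0000, 1.5858)
after link 5: o_5 = (-2.4142, -1.0000, 3.5858)

-2.414 -1.000 3.586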